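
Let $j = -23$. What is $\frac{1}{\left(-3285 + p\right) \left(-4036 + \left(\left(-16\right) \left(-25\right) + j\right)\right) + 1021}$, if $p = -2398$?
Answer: $\frac{1}{20795118} \approx 4.8088 \cdot 10^{-8}$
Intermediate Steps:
$\frac{1}{\left(-3285 + p\right) \left(-4036 + \left(\left(-16\right) \left(-25\right) + j\right)\right) + 1021} = \frac{1}{\left(-3285 - 2398\right) \left(-4036 - -377\right) + 1021} = \frac{1}{- 5683 \left(-4036 + \left(400 - 23\right)\right) + 1021} = \frac{1}{- 5683 \left(-4036 + 377\right) + 1021} = \frac{1}{\left(-5683\right) \left(-3659\right) + 1021} = \frac{1}{20794097 + 1021} = \frac{1}{20795118}$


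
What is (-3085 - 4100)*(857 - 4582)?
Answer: 26764125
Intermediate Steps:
(-3085 - 4100)*(857 - 4582) = -7185*(-3725) = 26764125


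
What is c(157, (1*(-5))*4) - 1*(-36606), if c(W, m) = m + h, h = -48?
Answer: 36538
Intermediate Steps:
c(W, m) = -48 + m (c(W, m) = m - 48 = -48 + m)
c(157, (1*(-5))*4) - 1*(-36606) = (-48 + (1*(-5))*4) - 1*(-36606) = (-48 - 5*4) + 36606 = (-48 - 20) + 36606 = -68 + 36606 = 36538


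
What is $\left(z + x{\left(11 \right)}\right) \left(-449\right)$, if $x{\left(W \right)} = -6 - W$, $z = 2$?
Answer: $6735$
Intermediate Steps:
$\left(z + x{\left(11 \right)}\right) \left(-449\right) = \left(2 - 17\right) \left(-449\right) = \left(-15\right) \left(-449\right) = 6735$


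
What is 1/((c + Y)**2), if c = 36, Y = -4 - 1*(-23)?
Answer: 1/3025 ≈ 0.00033058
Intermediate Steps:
Y = 19 (Y = -4 + 23 = 19)
1/((c + Y)**2) = 1/((36 + 19)**2) = 1/(55**2) = 1/3025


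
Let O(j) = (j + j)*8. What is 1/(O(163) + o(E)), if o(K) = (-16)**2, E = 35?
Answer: 1/2864 ≈ 0.00034916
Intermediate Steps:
o(K) = 256
O(j) = 16*j (O(j) = (2*j)*8 = 16*j)
1/(O(163) + o(E)) = 1/(16*163 + 256) = 1/(2608 + 256) = 1/2864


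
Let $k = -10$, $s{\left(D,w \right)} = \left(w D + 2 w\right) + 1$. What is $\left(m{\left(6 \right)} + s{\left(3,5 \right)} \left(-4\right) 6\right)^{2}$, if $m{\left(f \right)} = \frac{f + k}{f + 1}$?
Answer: $\frac{19114384}{49} \approx 3.9009 \cdot 10^{5}$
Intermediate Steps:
$s{\left(D,w \right)} = 1 + 2 w + D w$ ($s{\left(D,w \right)} = \left(D w + 2 w\right) + 1 = \left(2 w + D w\right) + 1 = 1 + 2 w + D w$)
$m{\left(f \right)} = \frac{-10 + f}{1 + f}$ ($m{\left(f \right)} = \frac{f - 10}{f + 1} = \frac{-10 + f}{1 + f}$)
$\left(m{\left(6 \right)} + s{\left(3,5 \right)} \left(-4\right) 6\right)^{2} = \left(\frac{-10 + 6}{1 + 6} + \left(1 + 2 \cdot 5 + 3 \cdot 5\right) \left(-4\right) 6\right)^{2} = \left(\frac{1}{7} \left(-4\right) + \left(1 + 10 + 15\right) \left(-4\right) 6\right)^{2} = \left(\frac{1}{7} \left(-4\right) + 26 \left(-4\right) 6\right)^{2} = \left(- \frac{4}{7} - 624\right)^{2} = \left(- \frac{4372}{7}\right)^{2} = \frac{19114384}{49}$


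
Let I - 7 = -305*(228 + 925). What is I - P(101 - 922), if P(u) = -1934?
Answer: -349724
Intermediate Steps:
I = -351658 (I = 7 - 305*(228 + 925) = 7 - 305*1153 = 7 - 351665 = -351658)
I - P(101 - 922) = -351658 - 1*(-1934) = -351658 + 1934 = -349724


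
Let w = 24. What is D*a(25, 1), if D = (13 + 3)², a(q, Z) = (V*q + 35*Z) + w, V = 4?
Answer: 40704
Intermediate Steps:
a(q, Z) = 24 + 4*q + 35*Z (a(q, Z) = (4*q + 35*Z) + 24 = 24 + 4*q + 35*Z)
D = 256 (D = 16² = 256)
D*a(25, 1) = 256*(24 + 4*25 + 35*1) = 256*(24 + 100 + 35) = 256*159 = 40704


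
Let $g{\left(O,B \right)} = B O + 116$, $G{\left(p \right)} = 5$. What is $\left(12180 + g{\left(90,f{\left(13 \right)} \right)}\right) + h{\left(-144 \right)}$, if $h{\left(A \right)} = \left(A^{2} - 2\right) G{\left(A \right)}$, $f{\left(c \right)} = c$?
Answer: $117136$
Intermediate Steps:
$g{\left(O,B \right)} = 116 + B O$
$h{\left(A \right)} = -10 + 5 A^{2}$ ($h{\left(A \right)} = \left(A^{2} - 2\right) 5 = \left(-2 + A^{2}\right) 5 = -10 + 5 A^{2}$)
$\left(12180 + g{\left(90,f{\left(13 \right)} \right)}\right) + h{\left(-144 \right)} = \left(12180 + \left(116 + 13 \cdot 90\right)\right) - \left(10 - 5 \left(-144\right)^{2}\right) = \left(12180 + \left(116 + 1170\right)\right) + \left(-10 + 5 \cdot 20736\right) = \left(12180 + 1286\right) + \left(-10 + 103680\right) = 13466 + 103670 = 117136$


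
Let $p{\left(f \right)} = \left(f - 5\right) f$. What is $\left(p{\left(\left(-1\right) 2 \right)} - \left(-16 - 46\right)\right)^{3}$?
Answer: $438976$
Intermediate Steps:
$p{\left(f \right)} = f \left(-5 + f\right)$ ($p{\left(f \right)} = \left(-5 + f\right) f = f \left(-5 + f\right)$)
$\left(p{\left(\left(-1\right) 2 \right)} - \left(-16 - 46\right)\right)^{3} = \left(\left(-1\right) 2 \left(-5 - 2\right) - \left(-16 - 46\right)\right)^{3} = \left(- 2 \left(-5 - 2\right) - \left(-16 - 46\right)\right)^{3} = \left(\left(-2\right) \left(-7\right) - -62\right)^{3} = \left(14 + 62\right)^{3} = 76^{3} = 438976$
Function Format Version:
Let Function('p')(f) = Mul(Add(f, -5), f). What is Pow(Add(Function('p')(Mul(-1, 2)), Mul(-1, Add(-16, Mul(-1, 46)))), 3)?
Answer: 438976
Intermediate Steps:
Function('p')(f) = Mul(f, Add(-5, f)) (Function('p')(f) = Mul(Add(-5, f), f) = Mul(f, Add(-5, f)))
Pow(Add(Function('p')(Mul(-1, 2)), Mul(-1, Add(-16, Mul(-1, 46)))), 3) = Pow(Add(Mul(Mul(-1, 2), Add(-5, Mul(-1, 2))), Mul(-1, Add(-16, Mul(-1, 46)))), 3) = Pow(Add(Mul(-2, Add(-5, -2)), Mul(-1, Add(-16, -46))), 3) = Pow(Add(Mul(-2, -7), Mul(-1, -62)), 3) = Pow(Add(14, 62), 3) = Pow(76, 3) = 438976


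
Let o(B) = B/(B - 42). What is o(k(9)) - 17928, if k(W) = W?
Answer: -197211/11 ≈ -17928.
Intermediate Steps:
o(B) = B/(-42 + B)
o(k(9)) - 17928 = 9/(-42 + 9) - 17928 = 9/(-33) - 17928 = 9*(-1/33) - 17928 = -3/11 - 17928 = -197211/11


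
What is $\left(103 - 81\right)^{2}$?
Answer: $484$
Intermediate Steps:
$\left(103 - 81\right)^{2} = 22^{2} = 484$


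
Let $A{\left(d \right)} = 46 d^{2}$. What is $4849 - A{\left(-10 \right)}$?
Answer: $249$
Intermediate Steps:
$4849 - A{\left(-10 \right)} = 4849 - 46 \left(-10\right)^{2} = 4849 - 46 \cdot 100 = 4849 - 4600 = 249$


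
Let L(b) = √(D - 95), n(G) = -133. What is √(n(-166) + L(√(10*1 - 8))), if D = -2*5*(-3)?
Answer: √(-133 + I*√65) ≈ 0.34938 + 11.538*I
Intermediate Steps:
D = 30 (D = -10*(-3) = 30)
L(b) = I*√65 (L(b) = √(30 - 95) = √(-65) = I*√65)
√(n(-166) + L(√(10*1 - 8))) = √(-133 + I*√65)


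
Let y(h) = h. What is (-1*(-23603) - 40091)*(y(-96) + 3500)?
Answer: -56125152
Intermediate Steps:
(-1*(-23603) - 40091)*(y(-96) + 3500) = (-1*(-23603) - 40091)*(-96 + 3500) = (23603 - 40091)*3404 = -16488*3404 = -56125152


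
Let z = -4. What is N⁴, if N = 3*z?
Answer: 20736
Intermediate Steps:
N = -12 (N = 3*(-4) = -12)
N⁴ = (-12)⁴ = 20736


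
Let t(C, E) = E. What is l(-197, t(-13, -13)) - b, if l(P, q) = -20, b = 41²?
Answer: -1701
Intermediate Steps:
b = 1681
l(-197, t(-13, -13)) - b = -20 - 1*1681 = -20 - 1681 = -1701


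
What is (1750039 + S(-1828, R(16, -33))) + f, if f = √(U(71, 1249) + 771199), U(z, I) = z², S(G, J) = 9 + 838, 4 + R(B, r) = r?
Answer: 1750886 + 4*√48515 ≈ 1.7518e+6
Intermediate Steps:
R(B, r) = -4 + r
S(G, J) = 847
f = 4*√48515 (f = √(71² + 771199) = √(5041 + 771199) = √776240 = 4*√48515 ≈ 881.04)
(1750039 + S(-1828, R(16, -33))) + f = (1750039 + 847) + 4*√48515 = 1750886 + 4*√48515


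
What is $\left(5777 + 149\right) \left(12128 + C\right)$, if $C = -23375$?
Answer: $-66649722$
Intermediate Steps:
$\left(5777 + 149\right) \left(12128 + C\right) = \left(5777 + 149\right) \left(12128 - 23375\right) = 5926 \left(-11247\right) = -66649722$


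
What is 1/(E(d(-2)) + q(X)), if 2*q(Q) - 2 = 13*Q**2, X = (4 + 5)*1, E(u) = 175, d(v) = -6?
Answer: 2/1405 ≈ 0.0014235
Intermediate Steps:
X = 9 (X = 9*1 = 9)
q(Q) = 1 + 13*Q**2/2 (q(Q) = 1 + (13*Q**2)/2 = 1 + 13*Q**2/2)
1/(E(d(-2)) + q(X)) = 1/(175 + (1 + (13/2)*9**2)) = 1/(175 + (1 + (13/2)*81)) = 1/(175 + (1 + 1053/2)) = 1/(175 + 1055/2) = 1/(1405/2) = 2/1405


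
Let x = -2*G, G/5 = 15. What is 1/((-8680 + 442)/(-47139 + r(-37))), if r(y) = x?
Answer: 15763/2746 ≈ 5.7403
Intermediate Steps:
G = 75 (G = 5*15 = 75)
x = -150 (x = -2*75 = -150)
r(y) = -150
1/((-8680 + 442)/(-47139 + r(-37))) = 1/((-8680 + 442)/(-47139 - 150)) = 1/(-8238/(-47289)) = 1/(-8238*(-1/47289)) = 1/(2746/15763) = 15763/2746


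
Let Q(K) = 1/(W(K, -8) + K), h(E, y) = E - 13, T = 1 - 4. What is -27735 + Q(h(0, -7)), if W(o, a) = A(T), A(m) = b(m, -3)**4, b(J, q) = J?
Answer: -1885979/68 ≈ -27735.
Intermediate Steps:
T = -3
h(E, y) = -13 + E
A(m) = m**4
W(o, a) = 81 (W(o, a) = (-3)**4 = 81)
Q(K) = 1/(81 + K)
-27735 + Q(h(0, -7)) = -27735 + 1/(81 + (-13 + 0)) = -27735 + 1/(81 - 13) = -27735 + 1/68 = -1885979/68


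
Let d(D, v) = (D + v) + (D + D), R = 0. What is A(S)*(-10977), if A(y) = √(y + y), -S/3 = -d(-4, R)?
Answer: -65862*I*√2 ≈ -93143.0*I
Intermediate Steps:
d(D, v) = v + 3*D (d(D, v) = (D + v) + 2*D = v + 3*D)
S = -36 (S = -(-3)*(0 + 3*(-4)) = -(-3)*(0 - 12) = -(-3)*(-12) = -3*12 = -36)
A(y) = √2*√y (A(y) = √(2*y) = √2*√y)
A(S)*(-10977) = (√2*√(-36))*(-10977) = (√2*(6*I))*(-10977) = (6*I*√2)*(-10977) = -65862*I*√2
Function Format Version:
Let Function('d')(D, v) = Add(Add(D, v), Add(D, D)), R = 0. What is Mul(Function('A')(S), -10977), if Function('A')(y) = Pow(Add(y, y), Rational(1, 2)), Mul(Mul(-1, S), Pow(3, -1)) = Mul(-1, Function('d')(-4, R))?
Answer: Mul(-65862, I, Pow(2, Rational(1, 2))) ≈ Mul(-93143., I)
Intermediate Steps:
Function('d')(D, v) = Add(v, Mul(3, D)) (Function('d')(D, v) = Add(Add(D, v), Mul(2, D)) = Add(v, Mul(3, D)))
S = -36 (S = Mul(-3, Mul(-1, Add(0, Mul(3, -4)))) = Mul(-3, Mul(-1, Add(0, -12))) = Mul(-3, Mul(-1, -12)) = Mul(-3, 12) = -36)
Function('A')(y) = Mul(Pow(2, Rational(1, 2)), Pow(y, Rational(1, 2))) (Function('A')(y) = Pow(Mul(2, y), Rational(1, 2)) = Mul(Pow(2, Rational(1, 2)), Pow(y, Rational(1, 2))))
Mul(Function('A')(S), -10977) = Mul(Mul(Pow(2, Rational(1, 2)), Pow(-36, Rational(1, 2))), -10977) = Mul(Mul(Pow(2, Rational(1, 2)), Mul(6, I)), -10977) = Mul(Mul(6, I, Pow(2, Rational(1, 2))), -10977) = Mul(-65862, I, Pow(2, Rational(1, 2)))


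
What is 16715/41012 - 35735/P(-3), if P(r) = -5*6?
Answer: 146606527/123036 ≈ 1191.6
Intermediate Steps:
P(r) = -30
16715/41012 - 35735/P(-3) = 16715/41012 - 35735/(-30) = 16715*(1/41012) - 35735*(-1/30) = 16715/41012 + 7147/6 = 146606527/123036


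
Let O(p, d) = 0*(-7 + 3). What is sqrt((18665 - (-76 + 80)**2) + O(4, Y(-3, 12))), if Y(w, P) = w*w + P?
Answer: sqrt(18649) ≈ 136.56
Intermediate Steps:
Y(w, P) = P + w**2 (Y(w, P) = w**2 + P = P + w**2)
O(p, d) = 0 (O(p, d) = 0*(-4) = 0)
sqrt((18665 - (-76 + 80)**2) + O(4, Y(-3, 12))) = sqrt((18665 - (-76 + 80)**2) + 0) = sqrt((18665 - 1*4**2) + 0) = sqrt((18665 - 1*16) + 0) = sqrt((18665 - 16) + 0) = sqrt(18649 + 0) = sqrt(18649)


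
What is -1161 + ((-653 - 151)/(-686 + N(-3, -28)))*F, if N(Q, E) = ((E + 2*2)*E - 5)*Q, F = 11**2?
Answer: -3022323/2687 ≈ -1124.8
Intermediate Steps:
F = 121
N(Q, E) = Q*(-5 + E*(4 + E)) (N(Q, E) = ((E + 4)*E - 5)*Q = ((4 + E)*E - 5)*Q = (E*(4 + E) - 5)*Q = (-5 + E*(4 + E))*Q = Q*(-5 + E*(4 + E)))
-1161 + ((-653 - 151)/(-686 + N(-3, -28)))*F = -1161 + ((-653 - 151)/(-686 - 3*(-5 + (-28)**2 + 4*(-28))))*121 = -1161 - 804/(-686 - 3*(-5 + 784 - 112))*121 = -1161 - 804/(-686 - 3*667)*121 = -1161 - 804/(-686 - 2001)*121 = -1161 - 804/(-2687)*121 = -1161 - 804*(-1/2687)*121 = -1161 + (804/2687)*121 = -1161 + 97284/2687 = -3022323/2687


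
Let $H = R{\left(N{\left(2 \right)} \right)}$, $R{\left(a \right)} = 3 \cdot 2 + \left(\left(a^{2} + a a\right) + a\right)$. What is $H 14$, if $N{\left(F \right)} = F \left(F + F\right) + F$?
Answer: $3024$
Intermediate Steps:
$N{\left(F \right)} = F + 2 F^{2}$ ($N{\left(F \right)} = F 2 F + F = 2 F^{2} + F = F + 2 F^{2}$)
$R{\left(a \right)} = 6 + a + 2 a^{2}$ ($R{\left(a \right)} = 6 + \left(\left(a^{2} + a^{2}\right) + a\right) = 6 + \left(2 a^{2} + a\right) = 6 + \left(a + 2 a^{2}\right) = 6 + a + 2 a^{2}$)
$H = 216$ ($H = 6 + 2 \left(1 + 2 \cdot 2\right) + 2 \left(2 \left(1 + 2 \cdot 2\right)\right)^{2} = 6 + 2 \left(1 + 4\right) + 2 \left(2 \left(1 + 4\right)\right)^{2} = 6 + 2 \cdot 5 + 2 \left(2 \cdot 5\right)^{2} = 6 + 10 + 2 \cdot 10^{2} = 6 + 10 + 2 \cdot 100 = 6 + 10 + 200 = 216$)
$H 14 = 216 \cdot 14 = 3024$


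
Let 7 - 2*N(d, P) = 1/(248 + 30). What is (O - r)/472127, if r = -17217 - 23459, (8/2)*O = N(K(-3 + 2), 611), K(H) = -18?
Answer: 90465369/1050010448 ≈ 0.086157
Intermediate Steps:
N(d, P) = 1945/556 (N(d, P) = 7/2 - 1/(2*(248 + 30)) = 7/2 - 1/2/278 = 7/2 - 1/2*1/278 = 7/2 - 1/556 = 1945/556)
O = 1945/2224 (O = (1/4)*(1945/556) = 1945/2224 ≈ 0.87455)
r = -40676
(O - r)/472127 = (1945/2224 - 1*(-40676))/472127 = (1945/2224 + 40676)*(1/472127) = (90465369/2224)*(1/472127) = 90465369/1050010448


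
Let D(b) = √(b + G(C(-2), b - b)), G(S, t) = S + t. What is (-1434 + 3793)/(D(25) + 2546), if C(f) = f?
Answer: 6006014/6482093 - 2359*√23/6482093 ≈ 0.92481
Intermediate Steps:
D(b) = √(-2 + b) (D(b) = √(b + (-2 + (b - b))) = √(b + (-2 + 0)) = √(b - 2) = √(-2 + b))
(-1434 + 3793)/(D(25) + 2546) = (-1434 + 3793)/(√(-2 + 25) + 2546) = 2359/(√23 + 2546) = 2359/(2546 + √23)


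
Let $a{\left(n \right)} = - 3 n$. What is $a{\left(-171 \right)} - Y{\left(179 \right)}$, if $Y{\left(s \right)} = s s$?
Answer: $-31528$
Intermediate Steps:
$Y{\left(s \right)} = s^{2}$
$a{\left(-171 \right)} - Y{\left(179 \right)} = \left(-3\right) \left(-171\right) - 179^{2} = 513 - 32041 = -31528$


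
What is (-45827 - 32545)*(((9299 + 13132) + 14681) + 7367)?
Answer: -3485908188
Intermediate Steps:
(-45827 - 32545)*(((9299 + 13132) + 14681) + 7367) = -78372*((22431 + 14681) + 7367) = -78372*(37112 + 7367) = -78372*44479 = -3485908188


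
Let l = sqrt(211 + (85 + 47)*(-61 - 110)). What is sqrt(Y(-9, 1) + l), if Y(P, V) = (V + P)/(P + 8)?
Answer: sqrt(8 + I*sqrt(22361)) ≈ 8.8811 + 8.4187*I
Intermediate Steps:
l = I*sqrt(22361) (l = sqrt(211 + 132*(-171)) = sqrt(211 - 22572) = sqrt(-22361) = I*sqrt(22361) ≈ 149.54*I)
Y(P, V) = (P + V)/(8 + P)
sqrt(Y(-9, 1) + l) = sqrt((-9 + 1)/(8 - 9) + I*sqrt(22361)) = sqrt(-8/(-1) + I*sqrt(22361)) = sqrt(-1*(-8) + I*sqrt(22361)) = sqrt(8 + I*sqrt(22361))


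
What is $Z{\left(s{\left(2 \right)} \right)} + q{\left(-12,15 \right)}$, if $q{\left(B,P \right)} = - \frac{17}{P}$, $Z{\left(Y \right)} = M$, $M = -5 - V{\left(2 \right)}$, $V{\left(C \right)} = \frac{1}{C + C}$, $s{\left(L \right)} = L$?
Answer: $- \frac{383}{60} \approx -6.3833$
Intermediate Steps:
$V{\left(C \right)} = \frac{1}{2 C}$
$M = - \frac{21}{4}$ ($M = -5 - \frac{1}{2 \cdot 2} = -5 - \frac{1}{2} \cdot \frac{1}{2} = -5 - \frac{1}{4} = - \frac{21}{4} \approx -5.25$)
$Z{\left(Y \right)} = - \frac{21}{4}$
$Z{\left(s{\left(2 \right)} \right)} + q{\left(-12,15 \right)} = - \frac{21}{4} - \frac{17}{15} = - \frac{383}{60}$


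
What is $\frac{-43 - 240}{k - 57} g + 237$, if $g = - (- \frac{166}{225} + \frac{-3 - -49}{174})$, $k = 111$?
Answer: $\frac{82632763}{352350} \approx 234.52$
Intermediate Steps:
$g = \frac{3089}{6525}$ ($g = - (\left(-166\right) \frac{1}{225} + \left(-3 + 49\right) \frac{1}{174}) = - (- \frac{166}{225} + 46 \cdot \frac{1}{174}) = - (- \frac{166}{225} + \frac{23}{87}) = \left(-1\right) \left(- \frac{3089}{6525}\right) = \frac{3089}{6525} \approx 0.47341$)
$\frac{-43 - 240}{k - 57} g + 237 = \frac{-43 - 240}{111 - 57} \cdot \frac{3089}{6525} + 237 = - \frac{283}{54} \cdot \frac{3089}{6525} + 237 = \left(-283\right) \frac{1}{54} \cdot \frac{3089}{6525} + 237 = \left(- \frac{283}{54}\right) \frac{3089}{6525} + 237 = - \frac{874187}{352350} + 237 = \frac{82632763}{352350}$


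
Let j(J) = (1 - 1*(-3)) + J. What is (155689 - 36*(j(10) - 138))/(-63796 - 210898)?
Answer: -22879/39242 ≈ -0.58302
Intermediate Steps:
j(J) = 4 + J (j(J) = (1 + 3) + J = 4 + J)
(155689 - 36*(j(10) - 138))/(-63796 - 210898) = (155689 - 36*((4 + 10) - 138))/(-63796 - 210898) = (155689 - 36*(14 - 138))/(-274694) = (155689 - 36*(-124))*(-1/274694) = (155689 + 4464)*(-1/274694) = 160153*(-1/274694) = -22879/39242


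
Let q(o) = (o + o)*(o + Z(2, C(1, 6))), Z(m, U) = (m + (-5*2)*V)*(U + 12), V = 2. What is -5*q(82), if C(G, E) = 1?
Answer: 124640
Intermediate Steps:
Z(m, U) = (-20 + m)*(12 + U) (Z(m, U) = (m - 5*2*2)*(U + 12) = (m - 10*2)*(12 + U) = (m - 20)*(12 + U) = (-20 + m)*(12 + U))
q(o) = 2*o*(-234 + o) (q(o) = (o + o)*(o + (-240 - 20*1 + 12*2 + 1*2)) = (2*o)*(o + (-240 - 20 + 24 + 2)) = (2*o)*(o - 234) = (2*o)*(-234 + o) = 2*o*(-234 + o))
-5*q(82) = -10*82*(-234 + 82) = -10*82*(-152) = -5*(-24928) = 124640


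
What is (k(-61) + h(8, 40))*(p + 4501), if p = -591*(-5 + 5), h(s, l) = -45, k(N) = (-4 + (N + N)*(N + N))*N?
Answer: -4085670225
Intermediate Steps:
k(N) = N*(-4 + 4*N²) (k(N) = (-4 + (2*N)*(2*N))*N = (-4 + 4*N²)*N = N*(-4 + 4*N²))
p = 0 (p = -591*0 = 0)
(k(-61) + h(8, 40))*(p + 4501) = (4*(-61)*(-1 + (-61)²) - 45)*(0 + 4501) = (4*(-61)*(-1 + 3721) - 45)*4501 = (4*(-61)*3720 - 45)*4501 = (-907680 - 45)*4501 = -907725*4501 = -4085670225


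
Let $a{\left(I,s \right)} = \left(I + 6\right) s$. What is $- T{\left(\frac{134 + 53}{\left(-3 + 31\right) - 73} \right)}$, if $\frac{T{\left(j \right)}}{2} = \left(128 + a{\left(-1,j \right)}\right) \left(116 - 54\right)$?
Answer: $- \frac{119660}{9} \approx -13296.0$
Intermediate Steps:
$a{\left(I,s \right)} = s \left(6 + I\right)$ ($a{\left(I,s \right)} = \left(6 + I\right) s = s \left(6 + I\right)$)
$T{\left(j \right)} = 15872 + 620 j$ ($T{\left(j \right)} = 2 \left(128 + j \left(6 - 1\right)\right) \left(116 - 54\right) = 2 \left(128 + j 5\right) 62 = 2 \left(128 + 5 j\right) 62 = 2 \left(7936 + 310 j\right) = 15872 + 620 j$)
$- T{\left(\frac{134 + 53}{\left(-3 + 31\right) - 73} \right)} = - (15872 + 620 \frac{134 + 53}{\left(-3 + 31\right) - 73}) = - (15872 + 620 \frac{187}{28 - 73}) = - (15872 + 620 \frac{187}{-45}) = - (15872 + 620 \cdot 187 \left(- \frac{1}{45}\right)) = - (15872 + 620 \left(- \frac{187}{45}\right)) = - (15872 - \frac{23188}{9}) = \left(-1\right) \frac{119660}{9} = - \frac{119660}{9}$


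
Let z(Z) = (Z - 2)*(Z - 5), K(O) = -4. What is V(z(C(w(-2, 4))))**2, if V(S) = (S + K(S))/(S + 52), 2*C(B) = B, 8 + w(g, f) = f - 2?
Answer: 81/529 ≈ 0.15312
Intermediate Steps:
w(g, f) = -10 + f (w(g, f) = -8 + (f - 2) = -8 + (-2 + f) = -10 + f)
C(B) = B/2
z(Z) = (-5 + Z)*(-2 + Z) (z(Z) = (-2 + Z)*(-5 + Z) = (-5 + Z)*(-2 + Z))
V(S) = (-4 + S)/(52 + S) (V(S) = (S - 4)/(S + 52) = (-4 + S)/(52 + S))
V(z(C(w(-2, 4))))**2 = ((-4 + (10 + ((-10 + 4)/2)**2 - 7*(-10 + 4)/2))/(52 + (10 + ((-10 + 4)/2)**2 - 7*(-10 + 4)/2)))**2 = ((-4 + (10 + ((1/2)*(-6))**2 - 7*(-6)/2))/(52 + (10 + ((1/2)*(-6))**2 - 7*(-6)/2)))**2 = ((-4 + (10 + (-3)**2 - 7*(-3)))/(52 + (10 + (-3)**2 - 7*(-3))))**2 = ((-4 + (10 + 9 + 21))/(52 + (10 + 9 + 21)))**2 = ((-4 + 40)/(52 + 40))**2 = (36/92)**2 = ((1/92)*36)**2 = (9/23)**2 = 81/529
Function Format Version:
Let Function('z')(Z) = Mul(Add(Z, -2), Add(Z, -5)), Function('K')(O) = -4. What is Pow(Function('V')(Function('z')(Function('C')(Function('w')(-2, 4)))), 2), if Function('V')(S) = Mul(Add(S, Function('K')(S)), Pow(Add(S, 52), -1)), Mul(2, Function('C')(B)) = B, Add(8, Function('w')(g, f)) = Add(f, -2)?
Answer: Rational(81, 529) ≈ 0.15312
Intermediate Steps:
Function('w')(g, f) = Add(-10, f) (Function('w')(g, f) = Add(-8, Add(f, -2)) = Add(-8, Add(-2, f)) = Add(-10, f))
Function('C')(B) = Mul(Rational(1, 2), B)
Function('z')(Z) = Mul(Add(-5, Z), Add(-2, Z)) (Function('z')(Z) = Mul(Add(-2, Z), Add(-5, Z)) = Mul(Add(-5, Z), Add(-2, Z)))
Function('V')(S) = Mul(Pow(Add(52, S), -1), Add(-4, S)) (Function('V')(S) = Mul(Add(S, -4), Pow(Add(S, 52), -1)) = Mul(Add(-4, S), Pow(Add(52, S), -1)) = Mul(Pow(Add(52, S), -1), Add(-4, S)))
Pow(Function('V')(Function('z')(Function('C')(Function('w')(-2, 4)))), 2) = Pow(Mul(Pow(Add(52, Add(10, Pow(Mul(Rational(1, 2), Add(-10, 4)), 2), Mul(-7, Mul(Rational(1, 2), Add(-10, 4))))), -1), Add(-4, Add(10, Pow(Mul(Rational(1, 2), Add(-10, 4)), 2), Mul(-7, Mul(Rational(1, 2), Add(-10, 4)))))), 2) = Pow(Mul(Pow(Add(52, Add(10, Pow(Mul(Rational(1, 2), -6), 2), Mul(-7, Mul(Rational(1, 2), -6)))), -1), Add(-4, Add(10, Pow(Mul(Rational(1, 2), -6), 2), Mul(-7, Mul(Rational(1, 2), -6))))), 2) = Pow(Mul(Pow(Add(52, Add(10, Pow(-3, 2), Mul(-7, -3))), -1), Add(-4, Add(10, Pow(-3, 2), Mul(-7, -3)))), 2) = Pow(Mul(Pow(Add(52, Add(10, 9, 21)), -1), Add(-4, Add(10, 9, 21))), 2) = Pow(Mul(Pow(Add(52, 40), -1), Add(-4, 40)), 2) = Pow(Mul(Pow(92, -1), 36), 2) = Pow(Mul(Rational(1, 92), 36), 2) = Pow(Rational(9, 23), 2) = Rational(81, 529)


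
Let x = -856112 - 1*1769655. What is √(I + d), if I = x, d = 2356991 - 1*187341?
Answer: I*√456117 ≈ 675.36*I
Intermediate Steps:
x = -2625767 (x = -856112 - 1769655 = -2625767)
d = 2169650 (d = 2356991 - 187341 = 2169650)
I = -2625767
√(I + d) = √(-2625767 + 2169650) = √(-456117) = I*√456117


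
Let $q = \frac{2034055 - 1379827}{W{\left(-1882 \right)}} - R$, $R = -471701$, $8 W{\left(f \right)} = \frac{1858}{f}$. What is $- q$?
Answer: $\frac{4486818155}{929} \approx 4.8297 \cdot 10^{6}$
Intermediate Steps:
$W{\left(f \right)} = \frac{929}{4 f}$ ($W{\left(f \right)} = \frac{1858 \frac{1}{f}}{8} = \frac{929}{4 f}$)
$q = - \frac{4486818155}{929}$ ($q = \frac{2034055 - 1379827}{\frac{929}{4} \frac{1}{-1882}} - -471701 = \frac{654228}{\frac{929}{4} \left(- \frac{1}{1882}\right)} + 471701 = \frac{654228}{- \frac{929}{7528}} + 471701 = 654228 \left(- \frac{7528}{929}\right) + 471701 = - \frac{4925028384}{929} + 471701 = - \frac{4486818155}{929} \approx -4.8297 \cdot 10^{6}$)
$- q = \left(-1\right) \left(- \frac{4486818155}{929}\right) = \frac{4486818155}{929}$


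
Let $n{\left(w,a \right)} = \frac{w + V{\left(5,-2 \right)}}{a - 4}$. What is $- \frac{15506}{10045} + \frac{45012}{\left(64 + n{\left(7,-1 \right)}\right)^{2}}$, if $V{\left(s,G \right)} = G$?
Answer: $\frac{379594}{38745} \approx 9.7972$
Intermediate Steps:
$n{\left(w,a \right)} = \frac{-2 + w}{-4 + a}$ ($n{\left(w,a \right)} = \frac{w - 2}{a - 4} = \frac{-2 + w}{-4 + a}$)
$- \frac{15506}{10045} + \frac{45012}{\left(64 + n{\left(7,-1 \right)}\right)^{2}} = - \frac{15506}{10045} + \frac{45012}{\left(64 + \frac{-2 + 7}{-4 - 1}\right)^{2}} = \left(-15506\right) \frac{1}{10045} + \frac{45012}{\left(64 + \frac{1}{-5} \cdot 5\right)^{2}} = - \frac{15506}{10045} + \frac{45012}{\left(64 - 1\right)^{2}} = - \frac{15506}{10045} + \frac{45012}{63^{2}} = - \frac{15506}{10045} + \frac{45012}{3969} = - \frac{15506}{10045} + 45012 \cdot \frac{1}{3969} = - \frac{15506}{10045} + \frac{15004}{1323} = \frac{379594}{38745}$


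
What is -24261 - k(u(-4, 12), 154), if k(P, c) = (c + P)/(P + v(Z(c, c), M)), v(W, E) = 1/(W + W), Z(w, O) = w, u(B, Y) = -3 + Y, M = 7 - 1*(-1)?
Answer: -67325957/2773 ≈ -24279.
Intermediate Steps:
M = 8 (M = 7 + 1 = 8)
v(W, E) = 1/(2*W)
k(P, c) = (P + c)/(P + 1/(2*c)) (k(P, c) = (c + P)/(P + 1/(2*c)) = (P + c)/(P + 1/(2*c)))
-24261 - k(u(-4, 12), 154) = -24261 - 2*154*((-3 + 12) + 154)/(1 + 2*(-3 + 12)*154) = -24261 - 2*154*(9 + 154)/(1 + 2*9*154) = -24261 - 2*154*163/(1 + 2772) = -24261 - 2*154*163/2773 = -24261 - 1*50204/2773 = -24261 - 50204/2773 = -67325957/2773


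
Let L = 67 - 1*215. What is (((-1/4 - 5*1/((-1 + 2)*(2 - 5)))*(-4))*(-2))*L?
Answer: -5032/3 ≈ -1677.3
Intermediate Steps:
L = -148 (L = 67 - 215 = -148)
(((-1/4 - 5*1/((-1 + 2)*(2 - 5)))*(-4))*(-2))*L = (((-1/4 - 5*1/((-1 + 2)*(2 - 5)))*(-4))*(-2))*(-148) = (((-1*1/4 - 5/((-3*1)))*(-4))*(-2))*(-148) = (((-1/4 - 5/(-3))*(-4))*(-2))*(-148) = (((-1/4 - 5*(-1/3))*(-4))*(-2))*(-148) = (((-1/4 + 5/3)*(-4))*(-2))*(-148) = (((17/12)*(-4))*(-2))*(-148) = -17/3*(-2)*(-148) = (34/3)*(-148) = -5032/3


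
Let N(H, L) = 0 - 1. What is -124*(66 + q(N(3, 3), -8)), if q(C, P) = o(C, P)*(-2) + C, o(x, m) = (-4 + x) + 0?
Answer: -9300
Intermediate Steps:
o(x, m) = -4 + x
N(H, L) = -1
q(C, P) = 8 - C (q(C, P) = (-4 + C)*(-2) + C = (8 - 2*C) + C = 8 - C)
-124*(66 + q(N(3, 3), -8)) = -124*(66 + (8 - 1*(-1))) = -124*(66 + (8 + 1)) = -124*(66 + 9) = -124*75 = -9300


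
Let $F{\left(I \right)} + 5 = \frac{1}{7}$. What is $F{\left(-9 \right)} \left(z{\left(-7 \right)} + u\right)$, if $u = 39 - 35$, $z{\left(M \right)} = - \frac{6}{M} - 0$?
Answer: $- \frac{1156}{49} \approx -23.592$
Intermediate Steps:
$F{\left(I \right)} = - \frac{34}{7}$ ($F{\left(I \right)} = -5 + \frac{1}{7} = - \frac{34}{7}$)
$z{\left(M \right)} = - \frac{6}{M}$ ($z{\left(M \right)} = - \frac{6}{M} + 0 = - \frac{6}{M}$)
$u = 4$ ($u = 39 - 35 = 4$)
$F{\left(-9 \right)} \left(z{\left(-7 \right)} + u\right) = - \frac{34 \left(- \frac{6}{-7} + 4\right)}{7} = - \frac{34 \left(\left(-6\right) \left(- \frac{1}{7}\right) + 4\right)}{7} = - \frac{34 \left(\frac{6}{7} + 4\right)}{7} = \left(- \frac{34}{7}\right) \frac{34}{7} = - \frac{1156}{49}$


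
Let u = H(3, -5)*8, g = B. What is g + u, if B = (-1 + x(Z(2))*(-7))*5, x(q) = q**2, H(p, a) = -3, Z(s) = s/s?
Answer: -64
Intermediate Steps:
Z(s) = 1
B = -40 (B = (-1 + 1**2*(-7))*5 = (-1 + 1*(-7))*5 = (-1 - 7)*5 = -8*5 = -40)
g = -40
u = -24 (u = -3*8 = -24)
g + u = -40 - 24 = -64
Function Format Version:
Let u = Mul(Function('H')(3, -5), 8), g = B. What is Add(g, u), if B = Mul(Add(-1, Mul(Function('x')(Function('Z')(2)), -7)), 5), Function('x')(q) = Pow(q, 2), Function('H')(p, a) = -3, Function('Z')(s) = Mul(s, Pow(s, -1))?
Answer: -64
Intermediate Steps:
Function('Z')(s) = 1
B = -40 (B = Mul(Add(-1, Mul(Pow(1, 2), -7)), 5) = Mul(Add(-1, Mul(1, -7)), 5) = Mul(Add(-1, -7), 5) = Mul(-8, 5) = -40)
g = -40
u = -24 (u = Mul(-3, 8) = -24)
Add(g, u) = Add(-40, -24) = -64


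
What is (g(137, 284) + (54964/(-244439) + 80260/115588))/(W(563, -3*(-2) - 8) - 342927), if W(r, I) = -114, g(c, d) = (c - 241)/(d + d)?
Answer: -51873002/62130475724977 ≈ -8.3490e-7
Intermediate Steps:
g(c, d) = (-241 + c)/(2*d) (g(c, d) = (-241 + c)/((2*d)) = (-241 + c)*(1/(2*d)) = (-241 + c)/(2*d))
(g(137, 284) + (54964/(-244439) + 80260/115588))/(W(563, -3*(-2) - 8) - 342927) = ((1/2)*(-241 + 137)/284 + (54964/(-244439) + 80260/115588))/(-114 - 342927) = ((1/2)*(1/284)*(-104) + (54964*(-1/244439) + 80260*(1/115588)))/(-343041) = (-13/71 + (-4228/18803 + 20065/28897))*(-1/343041) = (-13/71 + 255105679/543350291)*(-1/343041) = (155619006/543350291)*(-1/343041) = -51873002/62130475724977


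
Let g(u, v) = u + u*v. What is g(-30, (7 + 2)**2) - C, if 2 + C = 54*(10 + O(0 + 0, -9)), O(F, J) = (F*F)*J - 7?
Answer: -2620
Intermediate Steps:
O(F, J) = -7 + J*F**2 (O(F, J) = F**2*J - 7 = J*F**2 - 7 = -7 + J*F**2)
C = 160 (C = -2 + 54*(10 + (-7 - 9*(0 + 0)**2)) = -2 + 54*(10 + (-7 - 9*0**2)) = -2 + 54*(10 + (-7 - 9*0)) = -2 + 54*(10 + (-7 + 0)) = -2 + 54*(10 - 7) = -2 + 54*3 = -2 + 162 = 160)
g(-30, (7 + 2)**2) - C = -30*(1 + (7 + 2)**2) - 1*160 = -30*(1 + 9**2) - 160 = -30*(1 + 81) - 160 = -30*82 - 160 = -2460 - 160 = -2620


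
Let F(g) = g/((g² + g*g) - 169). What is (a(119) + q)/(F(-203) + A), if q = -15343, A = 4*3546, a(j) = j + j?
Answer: -1242371145/1166619613 ≈ -1.0649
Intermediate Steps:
a(j) = 2*j
A = 14184
F(g) = g/(-169 + 2*g²) (F(g) = g/((g² + g²) - 169) = g/(2*g² - 169) = g/(-169 + 2*g²))
(a(119) + q)/(F(-203) + A) = (2*119 - 15343)/(-203/(-169 + 2*(-203)²) + 14184) = (238 - 15343)/(-203/(-169 + 2*41209) + 14184) = -15105/(-203/(-169 + 82418) + 14184) = -15105/(-203/82249 + 14184) = -15105/1166619613/82249 = -15105*82249/1166619613 = -1242371145/1166619613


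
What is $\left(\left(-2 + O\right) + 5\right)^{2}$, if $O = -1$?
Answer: $4$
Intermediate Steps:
$\left(\left(-2 + O\right) + 5\right)^{2} = \left(\left(-2 - 1\right) + 5\right)^{2} = \left(-3 + 5\right)^{2} = 2^{2} = 4$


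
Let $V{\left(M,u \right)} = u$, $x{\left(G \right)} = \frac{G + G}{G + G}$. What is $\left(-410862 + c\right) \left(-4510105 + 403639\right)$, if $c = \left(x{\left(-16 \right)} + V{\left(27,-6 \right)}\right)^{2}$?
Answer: $1687088172042$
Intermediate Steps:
$x{\left(G \right)} = 1$ ($x{\left(G \right)} = \frac{2 G}{2 G} = 2 G \frac{1}{2 G} = 1$)
$c = 25$ ($c = \left(1 - 6\right)^{2} = \left(-5\right)^{2} = 25$)
$\left(-410862 + c\right) \left(-4510105 + 403639\right) = \left(-410862 + 25\right) \left(-4510105 + 403639\right) = \left(-410837\right) \left(-4106466\right) = 1687088172042$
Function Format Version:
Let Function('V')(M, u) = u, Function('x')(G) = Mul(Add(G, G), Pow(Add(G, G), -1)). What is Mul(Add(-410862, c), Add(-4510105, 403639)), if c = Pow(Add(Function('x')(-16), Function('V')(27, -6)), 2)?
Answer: 1687088172042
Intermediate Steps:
Function('x')(G) = 1 (Function('x')(G) = Mul(Mul(2, G), Pow(Mul(2, G), -1)) = Mul(Mul(2, G), Mul(Rational(1, 2), Pow(G, -1))) = 1)
c = 25 (c = Pow(Add(1, -6), 2) = Pow(-5, 2) = 25)
Mul(Add(-410862, c), Add(-4510105, 403639)) = Mul(Add(-410862, 25), Add(-4510105, 403639)) = Mul(-410837, -4106466) = 1687088172042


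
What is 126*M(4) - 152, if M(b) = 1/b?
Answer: -241/2 ≈ -120.50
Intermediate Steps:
126*M(4) - 152 = 126/4 - 152 = 126*(¼) - 152 = 63/2 - 152 = -241/2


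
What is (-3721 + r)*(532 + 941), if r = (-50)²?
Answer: -1798533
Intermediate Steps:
r = 2500
(-3721 + r)*(532 + 941) = (-3721 + 2500)*(532 + 941) = -1221*1473 = -1798533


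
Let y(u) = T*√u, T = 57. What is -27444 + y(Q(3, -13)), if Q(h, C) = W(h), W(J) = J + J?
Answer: -27444 + 57*√6 ≈ -27304.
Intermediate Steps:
W(J) = 2*J
Q(h, C) = 2*h
y(u) = 57*√u
-27444 + y(Q(3, -13)) = -27444 + 57*√(2*3) = -27444 + 57*√6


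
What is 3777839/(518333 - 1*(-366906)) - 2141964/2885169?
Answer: 3001184633465/851354706797 ≈ 3.5252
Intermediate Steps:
3777839/(518333 - 1*(-366906)) - 2141964/2885169 = 3777839/(518333 + 366906) - 2141964*1/2885169 = 3777839/885239 - 713988/961723 = 3001184633465/851354706797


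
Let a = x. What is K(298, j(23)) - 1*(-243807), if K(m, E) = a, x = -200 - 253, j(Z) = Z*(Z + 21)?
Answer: 243354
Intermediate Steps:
j(Z) = Z*(21 + Z)
x = -453
a = -453
K(m, E) = -453
K(298, j(23)) - 1*(-243807) = -453 - 1*(-243807) = -453 + 243807 = 243354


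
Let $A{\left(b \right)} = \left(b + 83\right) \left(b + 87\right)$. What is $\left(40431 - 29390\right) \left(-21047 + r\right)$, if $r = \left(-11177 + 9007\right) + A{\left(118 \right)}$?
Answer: $198605508$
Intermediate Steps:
$A{\left(b \right)} = \left(83 + b\right) \left(87 + b\right)$
$r = 39035$ ($r = \left(-11177 + 9007\right) + \left(7221 + 118^{2} + 170 \cdot 118\right) = -2170 + \left(7221 + 13924 + 20060\right) = -2170 + 41205 = 39035$)
$\left(40431 - 29390\right) \left(-21047 + r\right) = \left(40431 - 29390\right) \left(-21047 + 39035\right) = 11041 \cdot 17988 = 198605508$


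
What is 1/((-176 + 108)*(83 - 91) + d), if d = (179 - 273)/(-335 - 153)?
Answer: 244/132783 ≈ 0.0018376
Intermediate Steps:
d = 47/244 (d = -94/(-488) = -94*(-1/488) = 47/244 ≈ 0.19262)
1/((-176 + 108)*(83 - 91) + d) = 1/((-176 + 108)*(83 - 91) + 47/244) = 1/(-68*(-8) + 47/244) = 1/(544 + 47/244) = 1/(132783/244) = 244/132783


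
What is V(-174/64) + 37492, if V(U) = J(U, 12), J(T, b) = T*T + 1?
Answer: 38400401/1024 ≈ 37500.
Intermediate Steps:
J(T, b) = 1 + T**2 (J(T, b) = T**2 + 1 = 1 + T**2)
V(U) = 1 + U**2
V(-174/64) + 37492 = (1 + (-174/64)**2) + 37492 = (1 + (-174*1/64)**2) + 37492 = (1 + (-87/32)**2) + 37492 = (1 + 7569/1024) + 37492 = 8593/1024 + 37492 = 38400401/1024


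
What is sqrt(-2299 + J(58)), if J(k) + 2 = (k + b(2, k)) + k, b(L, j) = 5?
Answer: 2*I*sqrt(545) ≈ 46.69*I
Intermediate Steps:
J(k) = 3 + 2*k (J(k) = -2 + ((k + 5) + k) = -2 + ((5 + k) + k) = -2 + (5 + 2*k) = 3 + 2*k)
sqrt(-2299 + J(58)) = sqrt(-2299 + (3 + 2*58)) = sqrt(-2299 + (3 + 116)) = sqrt(-2299 + 119) = sqrt(-2180) = 2*I*sqrt(545)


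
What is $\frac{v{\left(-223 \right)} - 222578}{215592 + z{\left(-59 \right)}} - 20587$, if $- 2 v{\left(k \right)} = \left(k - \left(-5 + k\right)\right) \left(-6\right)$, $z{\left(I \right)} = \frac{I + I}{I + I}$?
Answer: $- \frac{4438635654}{215593} \approx -20588.0$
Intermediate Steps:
$z{\left(I \right)} = 1$ ($z{\left(I \right)} = \frac{2 I}{2 I} = 2 I \frac{1}{2 I} = 1$)
$v{\left(k \right)} = 15$ ($v{\left(k \right)} = - \frac{\left(k - \left(-5 + k\right)\right) \left(-6\right)}{2} = - \frac{5 \left(-6\right)}{2} = \left(- \frac{1}{2}\right) \left(-30\right) = 15$)
$\frac{v{\left(-223 \right)} - 222578}{215592 + z{\left(-59 \right)}} - 20587 = \frac{15 - 222578}{215592 + 1} - 20587 = - \frac{222563}{215593} - 20587 = - \frac{4438635654}{215593}$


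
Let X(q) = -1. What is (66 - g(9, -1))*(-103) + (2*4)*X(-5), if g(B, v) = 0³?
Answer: -6806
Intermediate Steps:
g(B, v) = 0
(66 - g(9, -1))*(-103) + (2*4)*X(-5) = (66 - 1*0)*(-103) + (2*4)*(-1) = (66 + 0)*(-103) + 8*(-1) = 66*(-103) - 8 = -6798 - 8 = -6806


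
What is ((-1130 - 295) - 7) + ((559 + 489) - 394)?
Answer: -778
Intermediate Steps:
((-1130 - 295) - 7) + ((559 + 489) - 394) = (-1425 - 7) + (1048 - 394) = -1432 + 654 = -778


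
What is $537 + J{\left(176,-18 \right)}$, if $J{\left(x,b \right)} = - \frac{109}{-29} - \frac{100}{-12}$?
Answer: $\frac{47771}{87} \approx 549.09$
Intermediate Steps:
$J{\left(x,b \right)} = \frac{1052}{87}$ ($J{\left(x,b \right)} = \left(-109\right) \left(- \frac{1}{29}\right) - - \frac{25}{3} = \frac{109}{29} + \frac{25}{3} = \frac{1052}{87}$)
$537 + J{\left(176,-18 \right)} = 537 + \frac{1052}{87} = \frac{47771}{87}$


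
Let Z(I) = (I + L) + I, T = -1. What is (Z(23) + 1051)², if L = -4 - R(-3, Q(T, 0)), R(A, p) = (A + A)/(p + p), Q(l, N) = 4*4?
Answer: 305935081/256 ≈ 1.1951e+6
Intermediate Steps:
Q(l, N) = 16
R(A, p) = A/p (R(A, p) = (2*A)/((2*p)) = (2*A)*(1/(2*p)) = A/p)
L = -61/16 (L = -4 - (-3)/16 = -4 - 1*(-3/16) = -4 + 3/16 = -61/16 ≈ -3.8125)
Z(I) = -61/16 + 2*I (Z(I) = (I - 61/16) + I = (-61/16 + I) + I = -61/16 + 2*I)
(Z(23) + 1051)² = ((-61/16 + 2*23) + 1051)² = ((-61/16 + 46) + 1051)² = (675/16 + 1051)² = (17491/16)² = 305935081/256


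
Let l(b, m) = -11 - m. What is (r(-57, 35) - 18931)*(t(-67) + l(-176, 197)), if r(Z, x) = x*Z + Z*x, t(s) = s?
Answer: 6303275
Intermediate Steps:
r(Z, x) = 2*Z*x (r(Z, x) = Z*x + Z*x = 2*Z*x)
(r(-57, 35) - 18931)*(t(-67) + l(-176, 197)) = (2*(-57)*35 - 18931)*(-67 + (-11 - 1*197)) = (-3990 - 18931)*(-67 + (-11 - 197)) = -22921*(-67 - 208) = -22921*(-275) = 6303275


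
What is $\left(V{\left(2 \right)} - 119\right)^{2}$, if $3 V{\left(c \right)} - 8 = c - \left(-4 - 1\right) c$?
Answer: $\frac{113569}{9} \approx 12619.0$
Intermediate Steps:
$V{\left(c \right)} = \frac{8}{3} + 2 c$ ($V{\left(c \right)} = \frac{8}{3} + \frac{c - \left(-4 - 1\right) c}{3} = \frac{8}{3} + \frac{c - - 5 c}{3} = \frac{8}{3} + \frac{c + 5 c}{3} = \frac{8}{3} + \frac{6 c}{3} = \frac{8}{3} + 2 c$)
$\left(V{\left(2 \right)} - 119\right)^{2} = \left(\left(\frac{8}{3} + 2 \cdot 2\right) - 119\right)^{2} = \left(\left(\frac{8}{3} + 4\right) - 119\right)^{2} = \left(\frac{20}{3} - 119\right)^{2} = \left(- \frac{337}{3}\right)^{2} = \frac{113569}{9}$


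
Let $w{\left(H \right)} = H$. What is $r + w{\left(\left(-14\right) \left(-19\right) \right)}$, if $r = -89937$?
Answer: $-89671$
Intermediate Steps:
$r + w{\left(\left(-14\right) \left(-19\right) \right)} = -89937 - -266 = -89937 + 266 = -89671$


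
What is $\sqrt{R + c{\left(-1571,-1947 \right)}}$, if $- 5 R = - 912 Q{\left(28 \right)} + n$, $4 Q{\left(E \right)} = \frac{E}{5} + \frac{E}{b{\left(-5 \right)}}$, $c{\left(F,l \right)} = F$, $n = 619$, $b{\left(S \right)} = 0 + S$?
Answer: $\frac{i \sqrt{42370}}{5} \approx 41.168 i$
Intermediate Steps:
$b{\left(S \right)} = S$
$Q{\left(E \right)} = 0$ ($Q{\left(E \right)} = \frac{\frac{E}{5} + \frac{E}{-5}}{4} = \frac{E \frac{1}{5} + E \left(- \frac{1}{5}\right)}{4} = \frac{\frac{E}{5} - \frac{E}{5}}{4} = \frac{1}{4} \cdot 0 = 0$)
$R = - \frac{619}{5}$ ($R = - \frac{\left(-912\right) 0 + 619}{5} = - \frac{0 + 619}{5} = \left(- \frac{1}{5}\right) 619 = - \frac{619}{5} \approx -123.8$)
$\sqrt{R + c{\left(-1571,-1947 \right)}} = \sqrt{- \frac{619}{5} - 1571} = \sqrt{- \frac{8474}{5}} = \frac{i \sqrt{42370}}{5}$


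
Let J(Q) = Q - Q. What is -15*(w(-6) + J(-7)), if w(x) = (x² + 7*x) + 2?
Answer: 60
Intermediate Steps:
J(Q) = 0
w(x) = 2 + x² + 7*x
-15*(w(-6) + J(-7)) = -15*((2 + (-6)² + 7*(-6)) + 0) = -15*((2 + 36 - 42) + 0) = -15*(-4 + 0) = -15*(-4) = 60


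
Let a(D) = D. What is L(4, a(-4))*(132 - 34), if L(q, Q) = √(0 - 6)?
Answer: 98*I*√6 ≈ 240.05*I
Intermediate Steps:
L(q, Q) = I*√6 (L(q, Q) = √(-6) = I*√6)
L(4, a(-4))*(132 - 34) = (I*√6)*(132 - 34) = (I*√6)*98 = 98*I*√6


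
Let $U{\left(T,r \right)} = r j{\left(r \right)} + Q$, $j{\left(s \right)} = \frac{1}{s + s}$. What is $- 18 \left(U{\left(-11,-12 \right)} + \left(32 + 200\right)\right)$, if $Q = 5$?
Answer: $-4275$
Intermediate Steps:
$j{\left(s \right)} = \frac{1}{2 s}$
$U{\left(T,r \right)} = \frac{11}{2}$ ($U{\left(T,r \right)} = r \frac{1}{2 r} + 5 = \frac{1}{2} + 5 = \frac{11}{2}$)
$- 18 \left(U{\left(-11,-12 \right)} + \left(32 + 200\right)\right) = - 18 \left(\frac{11}{2} + \left(32 + 200\right)\right) = - 18 \left(\frac{11}{2} + 232\right) = \left(-18\right) \frac{475}{2} = -4275$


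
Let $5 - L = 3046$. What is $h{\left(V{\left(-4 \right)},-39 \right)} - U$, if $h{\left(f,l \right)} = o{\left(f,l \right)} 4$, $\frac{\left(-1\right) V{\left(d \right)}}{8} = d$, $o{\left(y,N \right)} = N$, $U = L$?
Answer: $2885$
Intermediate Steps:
$L = -3041$ ($L = 5 - 3046 = -3041$)
$U = -3041$
$V{\left(d \right)} = - 8 d$
$h{\left(f,l \right)} = 4 l$ ($h{\left(f,l \right)} = l 4 = 4 l$)
$h{\left(V{\left(-4 \right)},-39 \right)} - U = 4 \left(-39\right) - -3041 = -156 + 3041 = 2885$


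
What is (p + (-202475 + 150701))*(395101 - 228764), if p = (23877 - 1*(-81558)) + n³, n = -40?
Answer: -1719758243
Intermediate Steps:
p = 41435 (p = (23877 - 1*(-81558)) + (-40)³ = (23877 + 81558) - 64000 = 105435 - 64000 = 41435)
(p + (-202475 + 150701))*(395101 - 228764) = (41435 + (-202475 + 150701))*(395101 - 228764) = (41435 - 51774)*166337 = -10339*166337 = -1719758243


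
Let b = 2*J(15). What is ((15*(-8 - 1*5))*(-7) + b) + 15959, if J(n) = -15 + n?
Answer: 17324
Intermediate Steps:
b = 0 (b = 2*(-15 + 15) = 2*0 = 0)
((15*(-8 - 1*5))*(-7) + b) + 15959 = ((15*(-8 - 1*5))*(-7) + 0) + 15959 = ((15*(-8 - 5))*(-7) + 0) + 15959 = ((15*(-13))*(-7) + 0) + 15959 = (-195*(-7) + 0) + 15959 = (1365 + 0) + 15959 = 1365 + 15959 = 17324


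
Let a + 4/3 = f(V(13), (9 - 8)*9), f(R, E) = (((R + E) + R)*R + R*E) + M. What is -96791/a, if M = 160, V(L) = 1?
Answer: -290373/536 ≈ -541.74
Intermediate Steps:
f(R, E) = 160 + E*R + R*(E + 2*R) (f(R, E) = (((R + E) + R)*R + R*E) + 160 = (((E + R) + R)*R + E*R) + 160 = ((E + 2*R)*R + E*R) + 160 = (R*(E + 2*R) + E*R) + 160 = (E*R + R*(E + 2*R)) + 160 = 160 + E*R + R*(E + 2*R))
a = 536/3 (a = -4/3 + (160 + 2*1² + 2*((9 - 8)*9)*1) = -4/3 + (160 + 2*1 + 2*(1*9)*1) = -4/3 + (160 + 2 + 2*9*1) = -4/3 + (160 + 2 + 18) = -4/3 + 180 = 536/3 ≈ 178.67)
-96791/a = -96791/536/3 = -96791*3/536 = -290373/536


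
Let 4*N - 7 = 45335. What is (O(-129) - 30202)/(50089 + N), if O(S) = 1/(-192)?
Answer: -5798785/11793504 ≈ -0.49169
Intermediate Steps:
N = 22671/2 (N = 7/4 + (¼)*45335 = 7/4 + 45335/4 = 22671/2 ≈ 11336.)
O(S) = -1/192
(O(-129) - 30202)/(50089 + N) = (-1/192 - 30202)/(50089 + 22671/2) = -5798785/(192*122849/2) = -5798785/192*2/122849 = -5798785/11793504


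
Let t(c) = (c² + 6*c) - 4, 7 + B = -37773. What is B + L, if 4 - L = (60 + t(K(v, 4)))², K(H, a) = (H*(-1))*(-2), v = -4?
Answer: -42960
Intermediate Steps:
B = -37780 (B = -7 - 37773 = -37780)
K(H, a) = 2*H (K(H, a) = -H*(-2) = 2*H)
t(c) = -4 + c² + 6*c
L = -5180 (L = 4 - (60 + (-4 + (2*(-4))² + 6*(2*(-4))))² = 4 - (60 + (-4 + (-8)² + 6*(-8)))² = 4 - (60 + (-4 + 64 - 48))² = 4 - (60 + 12)² = 4 - 1*72² = 4 - 1*5184 = 4 - 5184 = -5180)
B + L = -37780 - 5180 = -42960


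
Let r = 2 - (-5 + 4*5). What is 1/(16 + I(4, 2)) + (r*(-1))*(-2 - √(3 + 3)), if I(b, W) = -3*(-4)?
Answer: -727/28 - 13*√6 ≈ -57.808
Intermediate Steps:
I(b, W) = 12
r = -13 (r = 2 - (-5 + 20) = 2 - 1*15 = 2 - 15 = -13)
1/(16 + I(4, 2)) + (r*(-1))*(-2 - √(3 + 3)) = 1/(16 + 12) + (-13*(-1))*(-2 - √(3 + 3)) = 1/28 + 13*(-2 - √6) = 1/28 + (-26 - 13*√6) = -727/28 - 13*√6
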